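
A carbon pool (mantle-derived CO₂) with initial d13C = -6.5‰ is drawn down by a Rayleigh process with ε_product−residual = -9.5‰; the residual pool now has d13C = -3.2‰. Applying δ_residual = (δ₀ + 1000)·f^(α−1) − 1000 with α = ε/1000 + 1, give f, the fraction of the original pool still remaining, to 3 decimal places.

0.705

α − 1 = ε/1000 = -0.0095
(δ_res + 1000)/(δ₀ + 1000) = (-3.2 + 1000)/(-6.5 + 1000) = 996.8/993.5 = 1.003322
f = 1.003322^(1/-0.0095) = exp(ln(1.003322)/-0.0095) = exp(0.00332/-0.0095)
f = exp(-0.3491) = 0.7053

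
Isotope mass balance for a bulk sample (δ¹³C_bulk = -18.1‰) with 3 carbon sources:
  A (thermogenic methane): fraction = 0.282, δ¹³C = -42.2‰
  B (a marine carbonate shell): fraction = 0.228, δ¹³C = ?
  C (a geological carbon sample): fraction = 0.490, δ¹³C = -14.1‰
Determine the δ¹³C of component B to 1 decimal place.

3.1‰

Isotope mass balance: δ_bulk = Σ fᵢ·δᵢ.
-18.1 = 0.282×(-42.2) + 0.228×δ_B + 0.490×(-14.1)
0.228·δ_B = -18.1 − (-18.809) = 0.709
δ_B = 0.709 / 0.228 = 3.11‰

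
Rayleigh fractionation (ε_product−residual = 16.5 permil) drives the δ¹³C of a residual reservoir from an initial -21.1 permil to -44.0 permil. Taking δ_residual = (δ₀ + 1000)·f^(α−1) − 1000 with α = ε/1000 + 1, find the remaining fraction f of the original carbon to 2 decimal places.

α − 1 = ε/1000 = 0.0165
(δ_res + 1000)/(δ₀ + 1000) = (-44.0 + 1000)/(-21.1 + 1000) = 956.0/978.9 = 0.976606
f = 0.976606^(1/0.0165) = exp(ln(0.976606)/0.0165) = exp(-0.02367/0.0165)
f = exp(-1.4346) = 0.2382

0.24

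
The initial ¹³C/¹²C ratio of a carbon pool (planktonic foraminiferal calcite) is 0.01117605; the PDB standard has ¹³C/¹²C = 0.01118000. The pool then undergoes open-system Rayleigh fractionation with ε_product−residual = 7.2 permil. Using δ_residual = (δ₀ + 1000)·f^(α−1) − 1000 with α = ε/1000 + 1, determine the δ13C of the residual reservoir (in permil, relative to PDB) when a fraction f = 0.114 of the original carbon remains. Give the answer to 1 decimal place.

δ₀ = (0.01117605/0.01118000 − 1)×1000 = (0.999647 − 1)×1000 = -0.353 permil
α − 1 = ε/1000 = 0.0072
f^(α−1) = 0.114^(0.0072) = 0.984486
δ_res = (-0.353 + 1000) × 0.984486 − 1000 = 984.139 − 1000 = -15.86 permil

-15.9 permil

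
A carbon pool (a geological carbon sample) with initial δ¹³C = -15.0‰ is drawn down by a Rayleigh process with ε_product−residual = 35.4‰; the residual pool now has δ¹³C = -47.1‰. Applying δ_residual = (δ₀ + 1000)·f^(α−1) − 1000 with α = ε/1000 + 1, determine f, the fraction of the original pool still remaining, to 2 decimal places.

α − 1 = ε/1000 = 0.0354
(δ_res + 1000)/(δ₀ + 1000) = (-47.1 + 1000)/(-15.0 + 1000) = 952.9/985.0 = 0.967411
f = 0.967411^(1/0.0354) = exp(ln(0.967411)/0.0354) = exp(-0.03313/0.0354)
f = exp(-0.9359) = 0.3922

0.39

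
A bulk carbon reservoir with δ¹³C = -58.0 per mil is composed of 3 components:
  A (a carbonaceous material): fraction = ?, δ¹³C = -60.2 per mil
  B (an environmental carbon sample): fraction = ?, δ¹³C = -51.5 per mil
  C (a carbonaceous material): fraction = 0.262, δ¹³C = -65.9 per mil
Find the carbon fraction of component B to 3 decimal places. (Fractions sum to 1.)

0.425

Let f_B and f_A be the unknown fractions; fractions sum to 1 so f_B + f_A = 0.738.
Mass balance: Σ fᵢ·δᵢ = δ_bulk ⇒ f_B·(-51.5) + f_A·(-60.2) = -58.0 − (-17.266) = -40.734
Substitute f_A = 0.738 − f_B:
f_B·(-51.5 − -60.2) = -40.734 − 0.738×(-60.2) = 3.693
f_B = 3.693 / 8.7 = 0.4245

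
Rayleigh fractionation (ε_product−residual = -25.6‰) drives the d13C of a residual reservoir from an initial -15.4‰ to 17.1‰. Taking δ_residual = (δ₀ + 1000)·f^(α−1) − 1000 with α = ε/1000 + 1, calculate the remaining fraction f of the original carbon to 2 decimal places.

0.28

α − 1 = ε/1000 = -0.0256
(δ_res + 1000)/(δ₀ + 1000) = (17.1 + 1000)/(-15.4 + 1000) = 1017.1/984.6 = 1.033008
f = 1.033008^(1/-0.0256) = exp(ln(1.033008)/-0.0256) = exp(0.03248/-0.0256)
f = exp(-1.2686) = 0.2812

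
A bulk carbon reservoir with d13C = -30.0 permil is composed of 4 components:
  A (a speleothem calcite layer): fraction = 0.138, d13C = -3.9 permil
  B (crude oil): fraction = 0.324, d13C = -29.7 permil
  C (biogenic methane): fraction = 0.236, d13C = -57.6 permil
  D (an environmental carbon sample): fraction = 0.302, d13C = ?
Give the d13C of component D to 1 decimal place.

-20.7 permil

Isotope mass balance: δ_bulk = Σ fᵢ·δᵢ.
-30.0 = 0.138×(-3.9) + 0.324×(-29.7) + 0.236×(-57.6) + 0.302×δ_D
0.302·δ_D = -30.0 − (-23.755) = -6.245
δ_D = -6.245 / 0.302 = -20.68 permil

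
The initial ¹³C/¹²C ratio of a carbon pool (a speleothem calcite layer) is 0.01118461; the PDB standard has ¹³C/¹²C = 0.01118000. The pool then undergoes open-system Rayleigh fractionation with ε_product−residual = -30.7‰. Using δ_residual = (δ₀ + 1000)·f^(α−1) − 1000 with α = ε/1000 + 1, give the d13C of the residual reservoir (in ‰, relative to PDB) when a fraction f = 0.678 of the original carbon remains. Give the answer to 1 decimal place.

δ₀ = (0.01118461/0.01118000 − 1)×1000 = (1.000412 − 1)×1000 = 0.412‰
α − 1 = ε/1000 = -0.0307
f^(α−1) = 0.678^(-0.0307) = 1.012002
δ_res = (0.412 + 1000) × 1.012002 − 1000 = 1012.419 − 1000 = 12.42‰

12.4‰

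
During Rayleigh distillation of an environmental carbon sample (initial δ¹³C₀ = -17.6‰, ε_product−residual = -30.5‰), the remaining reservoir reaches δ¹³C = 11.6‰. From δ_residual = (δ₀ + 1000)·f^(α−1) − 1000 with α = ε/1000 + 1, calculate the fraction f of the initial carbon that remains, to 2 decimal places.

α − 1 = ε/1000 = -0.0305
(δ_res + 1000)/(δ₀ + 1000) = (11.6 + 1000)/(-17.6 + 1000) = 1011.6/982.4 = 1.029723
f = 1.029723^(1/-0.0305) = exp(ln(1.029723)/-0.0305) = exp(0.02929/-0.0305)
f = exp(-0.9603) = 0.3828

0.38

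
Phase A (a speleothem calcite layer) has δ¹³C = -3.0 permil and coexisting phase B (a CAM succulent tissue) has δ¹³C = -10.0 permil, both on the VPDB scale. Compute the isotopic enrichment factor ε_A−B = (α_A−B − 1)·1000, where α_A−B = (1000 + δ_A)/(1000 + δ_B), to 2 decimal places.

7.07 permil

α_A−B = (1000 + -3.0) / (1000 + -10.0) = 997.0 / 990.0 = 1.007071
ε_A−B = (1.007071 − 1) × 1000 = 7.071 permil
(The approximation ε ≈ δ_A − δ_B would give 7.0 permil.)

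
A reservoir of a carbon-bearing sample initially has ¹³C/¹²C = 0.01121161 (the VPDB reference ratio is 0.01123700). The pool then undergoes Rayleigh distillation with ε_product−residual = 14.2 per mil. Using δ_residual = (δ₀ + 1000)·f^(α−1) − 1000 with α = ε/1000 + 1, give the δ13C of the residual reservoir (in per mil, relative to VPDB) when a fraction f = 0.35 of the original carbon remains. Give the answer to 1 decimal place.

-17.0 per mil

δ₀ = (0.01121161/0.01123700 − 1)×1000 = (0.997741 − 1)×1000 = -2.259 per mil
α − 1 = ε/1000 = 0.0142
f^(α−1) = 0.35^(0.0142) = 0.985203
δ_res = (-2.259 + 1000) × 0.985203 − 1000 = 982.977 − 1000 = -17.02 per mil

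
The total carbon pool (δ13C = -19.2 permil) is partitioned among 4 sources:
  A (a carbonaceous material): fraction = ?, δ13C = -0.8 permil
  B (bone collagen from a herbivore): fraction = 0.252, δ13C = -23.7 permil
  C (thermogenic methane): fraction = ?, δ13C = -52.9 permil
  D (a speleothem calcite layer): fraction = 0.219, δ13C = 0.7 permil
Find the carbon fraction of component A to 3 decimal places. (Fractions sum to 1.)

Let f_A and f_C be the unknown fractions; fractions sum to 1 so f_A + f_C = 0.529.
Mass balance: Σ fᵢ·δᵢ = δ_bulk ⇒ f_A·(-0.8) + f_C·(-52.9) = -19.2 − (-5.819) = -13.381
Substitute f_C = 0.529 − f_A:
f_A·(-0.8 − -52.9) = -13.381 − 0.529×(-52.9) = 14.603
f_A = 14.603 / 52.1 = 0.2803

0.280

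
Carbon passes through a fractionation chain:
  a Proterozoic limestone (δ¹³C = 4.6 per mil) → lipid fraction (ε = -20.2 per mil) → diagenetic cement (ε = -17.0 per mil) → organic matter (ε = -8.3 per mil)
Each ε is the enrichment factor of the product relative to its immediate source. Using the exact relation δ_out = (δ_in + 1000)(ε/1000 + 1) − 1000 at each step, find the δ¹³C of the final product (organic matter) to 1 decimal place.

step 1: δ = (4.60 + 1000)·(-20.2/1000 + 1) − 1000 = -15.69 per mil
step 2: δ = (-15.69 + 1000)·(-17.0/1000 + 1) − 1000 = -32.43 per mil
step 3: δ = (-32.43 + 1000)·(-8.3/1000 + 1) − 1000 = -40.46 per mil

-40.5 per mil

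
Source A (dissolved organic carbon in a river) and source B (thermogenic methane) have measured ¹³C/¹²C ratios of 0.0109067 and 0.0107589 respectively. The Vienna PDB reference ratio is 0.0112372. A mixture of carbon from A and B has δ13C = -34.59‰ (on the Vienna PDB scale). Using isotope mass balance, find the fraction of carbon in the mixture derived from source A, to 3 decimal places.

δ_A = (0.0109067/0.0112372 − 1)×1000 = (0.970589 − 1)×1000 = -29.411‰
δ_B = (0.0107589/0.0112372 − 1)×1000 = (0.957436 − 1)×1000 = -42.564‰
f_A = (δ_mix − δ_B)/(δ_A − δ_B) = (-34.59 − (-42.564))/(-29.411 − (-42.564))
f_A = 7.974 / 13.153 = 0.6063

0.606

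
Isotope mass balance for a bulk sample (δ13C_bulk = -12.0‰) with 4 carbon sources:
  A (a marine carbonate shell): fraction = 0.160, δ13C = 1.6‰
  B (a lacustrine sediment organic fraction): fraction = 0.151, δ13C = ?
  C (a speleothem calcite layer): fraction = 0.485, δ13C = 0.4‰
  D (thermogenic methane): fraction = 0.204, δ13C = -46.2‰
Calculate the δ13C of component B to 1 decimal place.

Isotope mass balance: δ_bulk = Σ fᵢ·δᵢ.
-12.0 = 0.160×(1.6) + 0.151×δ_B + 0.485×(0.4) + 0.204×(-46.2)
0.151·δ_B = -12.0 − (-8.975) = -3.025
δ_B = -3.025 / 0.151 = -20.03‰

-20.0‰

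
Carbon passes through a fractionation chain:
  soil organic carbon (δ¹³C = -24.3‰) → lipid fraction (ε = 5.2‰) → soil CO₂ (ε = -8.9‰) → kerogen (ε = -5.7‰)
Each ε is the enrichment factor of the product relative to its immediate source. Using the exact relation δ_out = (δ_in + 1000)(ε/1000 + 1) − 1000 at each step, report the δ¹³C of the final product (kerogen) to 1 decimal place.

step 1: δ = (-24.30 + 1000)·(5.2/1000 + 1) − 1000 = -19.23‰
step 2: δ = (-19.23 + 1000)·(-8.9/1000 + 1) − 1000 = -27.96‰
step 3: δ = (-27.96 + 1000)·(-5.7/1000 + 1) − 1000 = -33.50‰

-33.5‰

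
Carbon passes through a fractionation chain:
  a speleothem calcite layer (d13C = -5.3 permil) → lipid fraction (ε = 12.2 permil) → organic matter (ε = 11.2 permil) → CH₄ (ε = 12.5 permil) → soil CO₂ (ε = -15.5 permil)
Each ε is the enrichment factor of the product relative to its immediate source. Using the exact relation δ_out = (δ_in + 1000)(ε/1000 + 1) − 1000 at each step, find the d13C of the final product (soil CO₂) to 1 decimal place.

step 1: δ = (-5.30 + 1000)·(12.2/1000 + 1) − 1000 = 6.84 permil
step 2: δ = (6.84 + 1000)·(11.2/1000 + 1) − 1000 = 18.11 permil
step 3: δ = (18.11 + 1000)·(12.5/1000 + 1) − 1000 = 30.84 permil
step 4: δ = (30.84 + 1000)·(-15.5/1000 + 1) − 1000 = 14.86 permil

14.9 permil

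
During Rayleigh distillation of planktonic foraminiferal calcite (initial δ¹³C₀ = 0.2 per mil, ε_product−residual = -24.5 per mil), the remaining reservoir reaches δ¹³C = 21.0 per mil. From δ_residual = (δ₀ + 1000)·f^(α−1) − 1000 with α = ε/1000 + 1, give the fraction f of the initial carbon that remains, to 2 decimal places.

α − 1 = ε/1000 = -0.0245
(δ_res + 1000)/(δ₀ + 1000) = (21.0 + 1000)/(0.2 + 1000) = 1021.0/1000.2 = 1.020796
f = 1.020796^(1/-0.0245) = exp(ln(1.020796)/-0.0245) = exp(0.02058/-0.0245)
f = exp(-0.8401) = 0.4317

0.43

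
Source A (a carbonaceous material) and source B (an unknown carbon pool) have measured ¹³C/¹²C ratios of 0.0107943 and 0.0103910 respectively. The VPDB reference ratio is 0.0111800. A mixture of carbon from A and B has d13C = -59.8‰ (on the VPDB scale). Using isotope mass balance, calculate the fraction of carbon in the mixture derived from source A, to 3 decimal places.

0.299

δ_A = (0.0107943/0.0111800 − 1)×1000 = (0.965501 − 1)×1000 = -34.499‰
δ_B = (0.0103910/0.0111800 − 1)×1000 = (0.929428 − 1)×1000 = -70.572‰
f_A = (δ_mix − δ_B)/(δ_A − δ_B) = (-59.8 − (-70.572))/(-34.499 − (-70.572))
f_A = 10.772 / 36.073 = 0.2986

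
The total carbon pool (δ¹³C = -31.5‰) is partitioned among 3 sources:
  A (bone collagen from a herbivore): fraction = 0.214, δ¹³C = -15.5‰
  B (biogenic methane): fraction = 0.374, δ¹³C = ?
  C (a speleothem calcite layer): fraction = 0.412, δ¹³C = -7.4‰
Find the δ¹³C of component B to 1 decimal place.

Isotope mass balance: δ_bulk = Σ fᵢ·δᵢ.
-31.5 = 0.214×(-15.5) + 0.374×δ_B + 0.412×(-7.4)
0.374·δ_B = -31.5 − (-6.366) = -25.134
δ_B = -25.134 / 0.374 = -67.20‰

-67.2‰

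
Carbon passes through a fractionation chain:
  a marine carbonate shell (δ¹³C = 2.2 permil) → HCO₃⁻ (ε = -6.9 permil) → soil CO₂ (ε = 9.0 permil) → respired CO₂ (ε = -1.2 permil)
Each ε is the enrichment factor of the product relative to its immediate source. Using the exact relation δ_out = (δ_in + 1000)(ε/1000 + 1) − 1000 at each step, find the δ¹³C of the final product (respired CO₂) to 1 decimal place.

3.0 permil

step 1: δ = (2.20 + 1000)·(-6.9/1000 + 1) − 1000 = -4.72 permil
step 2: δ = (-4.72 + 1000)·(9.0/1000 + 1) − 1000 = 4.24 permil
step 3: δ = (4.24 + 1000)·(-1.2/1000 + 1) − 1000 = 3.04 permil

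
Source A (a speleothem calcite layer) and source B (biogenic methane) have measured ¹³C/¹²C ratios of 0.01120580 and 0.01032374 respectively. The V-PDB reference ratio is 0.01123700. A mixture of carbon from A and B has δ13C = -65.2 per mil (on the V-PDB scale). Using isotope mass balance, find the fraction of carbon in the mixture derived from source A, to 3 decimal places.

δ_A = (0.01120580/0.01123700 − 1)×1000 = (0.997223 − 1)×1000 = -2.777 per mil
δ_B = (0.01032374/0.01123700 − 1)×1000 = (0.918727 − 1)×1000 = -81.273 per mil
f_A = (δ_mix − δ_B)/(δ_A − δ_B) = (-65.2 − (-81.273))/(-2.777 − (-81.273))
f_A = 16.073 / 78.496 = 0.2048

0.205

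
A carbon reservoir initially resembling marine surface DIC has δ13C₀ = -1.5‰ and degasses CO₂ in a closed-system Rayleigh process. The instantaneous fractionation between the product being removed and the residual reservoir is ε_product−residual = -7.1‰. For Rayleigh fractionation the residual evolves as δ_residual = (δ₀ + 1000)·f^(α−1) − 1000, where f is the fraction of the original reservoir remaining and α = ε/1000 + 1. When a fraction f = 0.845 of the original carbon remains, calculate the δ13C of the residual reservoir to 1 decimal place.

Rayleigh residual: δ_res = (δ₀ + 1000)·f^(α−1) − 1000
α = ε/1000 + 1 = 0.99290, so α − 1 = -0.00710
f^(α−1) = 0.845^(-0.00710) = 1.001196
δ_res = (-1.5 + 1000) × 1.001196 − 1000 = 999.695 − 1000 = -0.31‰

-0.3‰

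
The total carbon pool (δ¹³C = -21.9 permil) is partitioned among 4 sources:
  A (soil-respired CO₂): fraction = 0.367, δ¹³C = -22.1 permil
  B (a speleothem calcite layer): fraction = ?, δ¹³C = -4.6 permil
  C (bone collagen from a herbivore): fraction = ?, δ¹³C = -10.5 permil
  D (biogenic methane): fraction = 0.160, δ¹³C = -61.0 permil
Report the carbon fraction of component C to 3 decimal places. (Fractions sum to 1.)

Let f_C and f_B be the unknown fractions; fractions sum to 1 so f_C + f_B = 0.473.
Mass balance: Σ fᵢ·δᵢ = δ_bulk ⇒ f_C·(-10.5) + f_B·(-4.6) = -21.9 − (-17.871) = -4.029
Substitute f_B = 0.473 − f_C:
f_C·(-10.5 − -4.6) = -4.029 − 0.473×(-4.6) = -1.853
f_C = -1.853 / -5.9 = 0.3142

0.314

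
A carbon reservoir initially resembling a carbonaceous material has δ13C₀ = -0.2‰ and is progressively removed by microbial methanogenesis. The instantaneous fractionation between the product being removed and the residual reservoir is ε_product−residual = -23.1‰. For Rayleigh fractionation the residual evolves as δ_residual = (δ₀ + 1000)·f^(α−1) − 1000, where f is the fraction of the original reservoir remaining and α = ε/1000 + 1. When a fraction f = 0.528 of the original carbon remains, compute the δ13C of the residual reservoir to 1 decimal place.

Rayleigh residual: δ_res = (δ₀ + 1000)·f^(α−1) − 1000
α = ε/1000 + 1 = 0.97690, so α − 1 = -0.02310
f^(α−1) = 0.528^(-0.02310) = 1.014862
δ_res = (-0.2 + 1000) × 1.014862 − 1000 = 1014.659 − 1000 = 14.66‰

14.7‰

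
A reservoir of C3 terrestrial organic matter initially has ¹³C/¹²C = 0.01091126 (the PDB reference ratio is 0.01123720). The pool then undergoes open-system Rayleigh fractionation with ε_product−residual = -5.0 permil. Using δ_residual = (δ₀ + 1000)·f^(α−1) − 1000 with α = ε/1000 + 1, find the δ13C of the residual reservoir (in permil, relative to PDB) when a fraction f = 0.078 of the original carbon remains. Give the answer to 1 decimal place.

δ₀ = (0.01091126/0.01123720 − 1)×1000 = (0.970995 − 1)×1000 = -29.005 permil
α − 1 = ε/1000 = -0.0050
f^(α−1) = 0.078^(-0.0050) = 1.012837
δ_res = (-29.005 + 1000) × 1.012837 − 1000 = 983.459 − 1000 = -16.54 permil

-16.5 permil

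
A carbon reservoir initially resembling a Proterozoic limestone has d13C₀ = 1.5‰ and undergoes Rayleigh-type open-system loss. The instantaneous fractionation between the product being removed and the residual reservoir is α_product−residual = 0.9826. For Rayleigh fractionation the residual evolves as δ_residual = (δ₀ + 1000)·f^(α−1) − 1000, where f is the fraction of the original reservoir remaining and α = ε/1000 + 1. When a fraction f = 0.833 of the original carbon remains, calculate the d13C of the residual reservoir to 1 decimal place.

Rayleigh residual: δ_res = (δ₀ + 1000)·f^(α−1) − 1000
α − 1 = -0.01740
f^(α−1) = 0.833^(-0.01740) = 1.003184
δ_res = (1.5 + 1000) × 1.003184 − 1000 = 1004.689 − 1000 = 4.69‰

4.7‰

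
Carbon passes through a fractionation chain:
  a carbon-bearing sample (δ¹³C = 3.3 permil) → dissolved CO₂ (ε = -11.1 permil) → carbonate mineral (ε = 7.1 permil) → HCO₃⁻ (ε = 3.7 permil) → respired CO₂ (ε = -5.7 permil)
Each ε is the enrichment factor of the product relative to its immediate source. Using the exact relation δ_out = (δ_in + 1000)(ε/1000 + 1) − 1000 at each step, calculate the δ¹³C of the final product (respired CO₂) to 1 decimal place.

step 1: δ = (3.30 + 1000)·(-11.1/1000 + 1) − 1000 = -7.84 permil
step 2: δ = (-7.84 + 1000)·(7.1/1000 + 1) − 1000 = -0.79 permil
step 3: δ = (-0.79 + 1000)·(3.7/1000 + 1) − 1000 = 2.90 permil
step 4: δ = (2.90 + 1000)·(-5.7/1000 + 1) − 1000 = -2.81 permil

-2.8 permil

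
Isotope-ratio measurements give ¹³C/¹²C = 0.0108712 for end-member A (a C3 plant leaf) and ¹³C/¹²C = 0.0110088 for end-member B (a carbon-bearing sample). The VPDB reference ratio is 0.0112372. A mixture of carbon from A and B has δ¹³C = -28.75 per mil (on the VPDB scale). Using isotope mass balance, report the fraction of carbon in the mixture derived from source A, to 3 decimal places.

δ_A = (0.0108712/0.0112372 − 1)×1000 = (0.967430 − 1)×1000 = -32.570 per mil
δ_B = (0.0110088/0.0112372 − 1)×1000 = (0.979675 − 1)×1000 = -20.325 per mil
f_A = (δ_mix − δ_B)/(δ_A − δ_B) = (-28.75 − (-20.325))/(-32.570 − (-20.325))
f_A = -8.425 / -12.245 = 0.6880

0.688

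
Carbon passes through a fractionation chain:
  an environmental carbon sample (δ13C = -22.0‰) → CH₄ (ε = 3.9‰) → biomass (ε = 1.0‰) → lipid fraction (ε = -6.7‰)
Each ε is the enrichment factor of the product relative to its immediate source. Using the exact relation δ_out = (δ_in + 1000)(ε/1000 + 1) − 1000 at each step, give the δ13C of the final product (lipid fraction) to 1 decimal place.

step 1: δ = (-22.00 + 1000)·(3.9/1000 + 1) − 1000 = -18.19‰
step 2: δ = (-18.19 + 1000)·(1.0/1000 + 1) − 1000 = -17.20‰
step 3: δ = (-17.20 + 1000)·(-6.7/1000 + 1) − 1000 = -23.79‰

-23.8‰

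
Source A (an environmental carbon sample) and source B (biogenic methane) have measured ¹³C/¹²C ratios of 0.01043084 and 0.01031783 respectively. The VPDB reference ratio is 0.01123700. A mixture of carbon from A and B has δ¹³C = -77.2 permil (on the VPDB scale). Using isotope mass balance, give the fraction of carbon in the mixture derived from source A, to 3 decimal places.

δ_A = (0.01043084/0.01123700 − 1)×1000 = (0.928258 − 1)×1000 = -71.742 permil
δ_B = (0.01031783/0.01123700 − 1)×1000 = (0.918201 − 1)×1000 = -81.799 permil
f_A = (δ_mix − δ_B)/(δ_A − δ_B) = (-77.2 − (-81.799))/(-71.742 − (-81.799))
f_A = 4.599 / 10.057 = 0.4572

0.457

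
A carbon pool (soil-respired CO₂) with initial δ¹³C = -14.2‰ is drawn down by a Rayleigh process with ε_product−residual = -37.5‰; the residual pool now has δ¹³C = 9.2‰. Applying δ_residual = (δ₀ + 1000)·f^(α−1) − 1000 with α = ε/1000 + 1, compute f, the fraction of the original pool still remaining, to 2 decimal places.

0.53

α − 1 = ε/1000 = -0.0375
(δ_res + 1000)/(δ₀ + 1000) = (9.2 + 1000)/(-14.2 + 1000) = 1009.2/985.8 = 1.023737
f = 1.023737^(1/-0.0375) = exp(ln(1.023737)/-0.0375) = exp(0.02346/-0.0375)
f = exp(-0.6256) = 0.5349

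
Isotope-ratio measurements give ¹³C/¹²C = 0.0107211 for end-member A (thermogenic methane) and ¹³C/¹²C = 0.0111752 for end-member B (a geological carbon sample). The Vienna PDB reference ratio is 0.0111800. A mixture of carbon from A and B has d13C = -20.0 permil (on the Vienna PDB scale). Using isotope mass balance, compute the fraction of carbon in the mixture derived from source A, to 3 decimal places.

δ_A = (0.0107211/0.0111800 − 1)×1000 = (0.958953 − 1)×1000 = -41.047 permil
δ_B = (0.0111752/0.0111800 − 1)×1000 = (0.999571 − 1)×1000 = -0.429 permil
f_A = (δ_mix − δ_B)/(δ_A − δ_B) = (-20.0 − (-0.429))/(-41.047 − (-0.429))
f_A = -19.571 / -40.617 = 0.4818

0.482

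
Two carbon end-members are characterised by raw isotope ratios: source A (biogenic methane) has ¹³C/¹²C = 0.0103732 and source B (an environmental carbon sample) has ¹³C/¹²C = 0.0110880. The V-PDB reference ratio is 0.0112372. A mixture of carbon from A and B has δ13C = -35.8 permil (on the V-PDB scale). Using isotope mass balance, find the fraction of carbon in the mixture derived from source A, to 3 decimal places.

0.354

δ_A = (0.0103732/0.0112372 − 1)×1000 = (0.923113 − 1)×1000 = -76.887 permil
δ_B = (0.0110880/0.0112372 − 1)×1000 = (0.986723 − 1)×1000 = -13.277 permil
f_A = (δ_mix − δ_B)/(δ_A − δ_B) = (-35.8 − (-13.277))/(-76.887 − (-13.277))
f_A = -22.523 / -63.610 = 0.3541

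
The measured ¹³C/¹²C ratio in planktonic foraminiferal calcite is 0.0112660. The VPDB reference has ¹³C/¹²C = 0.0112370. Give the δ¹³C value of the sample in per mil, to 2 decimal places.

2.58 per mil

δ¹³C = (R_sample / R_standard − 1) × 1000
R_sample / R_standard = 0.0112660 / 0.0112370 = 1.002581
δ¹³C = (1.002581 − 1) × 1000 = 2.581 per mil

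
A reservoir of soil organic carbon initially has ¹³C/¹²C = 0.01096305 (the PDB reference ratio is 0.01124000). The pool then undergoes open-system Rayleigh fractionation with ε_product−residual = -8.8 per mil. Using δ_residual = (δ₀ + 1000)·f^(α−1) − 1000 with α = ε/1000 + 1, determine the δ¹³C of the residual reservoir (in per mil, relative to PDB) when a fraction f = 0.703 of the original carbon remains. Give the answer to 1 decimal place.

-21.6 per mil

δ₀ = (0.01096305/0.01124000 − 1)×1000 = (0.975360 − 1)×1000 = -24.640 per mil
α − 1 = ε/1000 = -0.0088
f^(α−1) = 0.703^(-0.0088) = 1.003106
δ_res = (-24.640 + 1000) × 1.003106 − 1000 = 978.390 − 1000 = -21.61 per mil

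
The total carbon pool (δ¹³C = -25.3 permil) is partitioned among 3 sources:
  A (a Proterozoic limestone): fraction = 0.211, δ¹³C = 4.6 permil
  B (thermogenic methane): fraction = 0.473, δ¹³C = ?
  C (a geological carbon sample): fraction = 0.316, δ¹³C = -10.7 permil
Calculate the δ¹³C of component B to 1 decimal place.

Isotope mass balance: δ_bulk = Σ fᵢ·δᵢ.
-25.3 = 0.211×(4.6) + 0.473×δ_B + 0.316×(-10.7)
0.473·δ_B = -25.3 − (-2.411) = -22.889
δ_B = -22.889 / 0.473 = -48.39 permil

-48.4 permil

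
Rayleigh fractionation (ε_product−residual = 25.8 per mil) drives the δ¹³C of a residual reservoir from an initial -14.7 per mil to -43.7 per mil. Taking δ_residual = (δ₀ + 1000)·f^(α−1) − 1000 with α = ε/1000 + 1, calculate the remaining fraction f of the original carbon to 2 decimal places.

α − 1 = ε/1000 = 0.0258
(δ_res + 1000)/(δ₀ + 1000) = (-43.7 + 1000)/(-14.7 + 1000) = 956.3/985.3 = 0.970567
f = 0.970567^(1/0.0258) = exp(ln(0.970567)/0.0258) = exp(-0.02987/0.0258)
f = exp(-1.1579) = 0.3141

0.31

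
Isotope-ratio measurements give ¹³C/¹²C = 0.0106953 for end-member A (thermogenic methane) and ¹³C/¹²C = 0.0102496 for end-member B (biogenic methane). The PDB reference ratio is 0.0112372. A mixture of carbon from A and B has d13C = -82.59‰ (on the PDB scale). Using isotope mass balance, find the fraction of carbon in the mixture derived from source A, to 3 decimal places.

δ_A = (0.0106953/0.0112372 − 1)×1000 = (0.951776 − 1)×1000 = -48.224‰
δ_B = (0.0102496/0.0112372 − 1)×1000 = (0.912113 − 1)×1000 = -87.887‰
f_A = (δ_mix − δ_B)/(δ_A − δ_B) = (-82.59 − (-87.887))/(-48.224 − (-87.887))
f_A = 5.297 / 39.663 = 0.1335

0.134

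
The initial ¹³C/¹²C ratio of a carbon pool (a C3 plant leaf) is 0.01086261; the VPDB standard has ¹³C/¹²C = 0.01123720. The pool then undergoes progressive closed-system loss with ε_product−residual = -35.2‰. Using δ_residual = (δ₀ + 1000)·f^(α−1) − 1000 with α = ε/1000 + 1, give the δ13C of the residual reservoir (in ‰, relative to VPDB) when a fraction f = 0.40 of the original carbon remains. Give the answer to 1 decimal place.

δ₀ = (0.01086261/0.01123720 − 1)×1000 = (0.966665 − 1)×1000 = -33.335‰
α − 1 = ε/1000 = -0.0352
f^(α−1) = 0.40^(-0.0352) = 1.032779
δ_res = (-33.335 + 1000) × 1.032779 − 1000 = 998.352 − 1000 = -1.65‰

-1.6‰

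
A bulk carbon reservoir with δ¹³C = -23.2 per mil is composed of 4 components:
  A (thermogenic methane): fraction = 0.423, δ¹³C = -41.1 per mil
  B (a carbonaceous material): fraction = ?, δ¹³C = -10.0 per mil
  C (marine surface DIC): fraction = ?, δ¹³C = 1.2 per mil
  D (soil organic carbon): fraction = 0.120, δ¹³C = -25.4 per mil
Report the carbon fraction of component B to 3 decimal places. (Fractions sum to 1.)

0.296

Let f_B and f_C be the unknown fractions; fractions sum to 1 so f_B + f_C = 0.457.
Mass balance: Σ fᵢ·δᵢ = δ_bulk ⇒ f_B·(-10.0) + f_C·(1.2) = -23.2 − (-20.433) = -2.767
Substitute f_C = 0.457 − f_B:
f_B·(-10.0 − 1.2) = -2.767 − 0.457×(1.2) = -3.315
f_B = -3.315 / -11.2 = 0.2960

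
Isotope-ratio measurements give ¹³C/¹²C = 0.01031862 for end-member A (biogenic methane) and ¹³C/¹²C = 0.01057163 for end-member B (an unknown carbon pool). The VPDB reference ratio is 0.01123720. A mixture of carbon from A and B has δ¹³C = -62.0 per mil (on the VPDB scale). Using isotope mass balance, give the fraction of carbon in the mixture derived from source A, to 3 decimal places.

δ_A = (0.01031862/0.01123720 − 1)×1000 = (0.918255 − 1)×1000 = -81.745 per mil
δ_B = (0.01057163/0.01123720 − 1)×1000 = (0.940771 − 1)×1000 = -59.229 per mil
f_A = (δ_mix − δ_B)/(δ_A − δ_B) = (-62.0 − (-59.229))/(-81.745 − (-59.229))
f_A = -2.771 / -22.515 = 0.1231

0.123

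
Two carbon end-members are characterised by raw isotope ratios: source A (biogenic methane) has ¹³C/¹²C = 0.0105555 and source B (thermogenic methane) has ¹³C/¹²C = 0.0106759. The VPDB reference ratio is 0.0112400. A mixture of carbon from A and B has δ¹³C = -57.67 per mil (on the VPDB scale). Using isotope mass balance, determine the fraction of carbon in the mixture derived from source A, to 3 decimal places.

0.699

δ_A = (0.0105555/0.0112400 − 1)×1000 = (0.939101 − 1)×1000 = -60.899 per mil
δ_B = (0.0106759/0.0112400 − 1)×1000 = (0.949813 − 1)×1000 = -50.187 per mil
f_A = (δ_mix − δ_B)/(δ_A − δ_B) = (-57.67 − (-50.187))/(-60.899 − (-50.187))
f_A = -7.483 / -10.712 = 0.6986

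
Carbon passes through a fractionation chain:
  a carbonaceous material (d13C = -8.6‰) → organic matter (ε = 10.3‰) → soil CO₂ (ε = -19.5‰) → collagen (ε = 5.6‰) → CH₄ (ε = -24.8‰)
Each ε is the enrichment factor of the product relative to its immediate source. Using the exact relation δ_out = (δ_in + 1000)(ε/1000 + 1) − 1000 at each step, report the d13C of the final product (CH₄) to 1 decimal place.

step 1: δ = (-8.60 + 1000)·(10.3/1000 + 1) − 1000 = 1.61‰
step 2: δ = (1.61 + 1000)·(-19.5/1000 + 1) − 1000 = -17.92‰
step 3: δ = (-17.92 + 1000)·(5.6/1000 + 1) − 1000 = -12.42‰
step 4: δ = (-12.42 + 1000)·(-24.8/1000 + 1) − 1000 = -36.91‰

-36.9‰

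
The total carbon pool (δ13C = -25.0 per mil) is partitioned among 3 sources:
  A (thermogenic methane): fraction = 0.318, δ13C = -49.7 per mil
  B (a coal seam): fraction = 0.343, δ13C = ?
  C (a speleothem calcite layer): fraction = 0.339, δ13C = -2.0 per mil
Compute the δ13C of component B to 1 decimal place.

Isotope mass balance: δ_bulk = Σ fᵢ·δᵢ.
-25.0 = 0.318×(-49.7) + 0.343×δ_B + 0.339×(-2.0)
0.343·δ_B = -25.0 − (-16.483) = -8.517
δ_B = -8.517 / 0.343 = -24.83 per mil

-24.8 per mil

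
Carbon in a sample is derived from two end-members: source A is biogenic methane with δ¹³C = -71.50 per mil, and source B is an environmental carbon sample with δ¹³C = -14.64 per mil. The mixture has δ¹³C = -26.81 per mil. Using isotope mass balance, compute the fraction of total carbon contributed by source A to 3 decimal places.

0.214

δ_mix = f_A·δ_A + (1 − f_A)·δ_B  ⇒  f_A = (δ_mix − δ_B)/(δ_A − δ_B)
f_A = (-26.81 − (-14.64)) / (-71.50 − (-14.64))
f_A = -12.17 / -56.86 = 0.2140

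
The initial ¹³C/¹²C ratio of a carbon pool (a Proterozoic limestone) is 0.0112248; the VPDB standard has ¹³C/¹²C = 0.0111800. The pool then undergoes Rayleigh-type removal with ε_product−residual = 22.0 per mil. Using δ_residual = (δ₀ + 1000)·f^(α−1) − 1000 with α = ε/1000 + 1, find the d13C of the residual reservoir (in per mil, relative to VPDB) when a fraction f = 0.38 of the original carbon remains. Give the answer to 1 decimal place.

-17.1 per mil

δ₀ = (0.0112248/0.0111800 − 1)×1000 = (1.004007 − 1)×1000 = 4.007 per mil
α − 1 = ε/1000 = 0.0220
f^(α−1) = 0.38^(0.0220) = 0.978938
δ_res = (4.007 + 1000) × 0.978938 − 1000 = 982.861 − 1000 = -17.14 per mil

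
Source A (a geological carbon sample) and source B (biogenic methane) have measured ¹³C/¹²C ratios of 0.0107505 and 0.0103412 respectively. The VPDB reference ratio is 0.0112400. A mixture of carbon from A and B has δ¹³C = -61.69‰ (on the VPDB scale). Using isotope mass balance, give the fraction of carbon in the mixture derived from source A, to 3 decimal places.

δ_A = (0.0107505/0.0112400 − 1)×1000 = (0.956450 − 1)×1000 = -43.550‰
δ_B = (0.0103412/0.0112400 − 1)×1000 = (0.920036 − 1)×1000 = -79.964‰
f_A = (δ_mix − δ_B)/(δ_A − δ_B) = (-61.69 − (-79.964))/(-43.550 − (-79.964))
f_A = 18.274 / 36.415 = 0.5018

0.502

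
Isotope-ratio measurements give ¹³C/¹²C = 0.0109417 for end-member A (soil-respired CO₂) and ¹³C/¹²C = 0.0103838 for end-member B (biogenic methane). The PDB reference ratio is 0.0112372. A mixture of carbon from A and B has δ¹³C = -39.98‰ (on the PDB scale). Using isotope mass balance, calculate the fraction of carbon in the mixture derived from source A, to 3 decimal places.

0.724

δ_A = (0.0109417/0.0112372 − 1)×1000 = (0.973703 − 1)×1000 = -26.297‰
δ_B = (0.0103838/0.0112372 − 1)×1000 = (0.924056 − 1)×1000 = -75.944‰
f_A = (δ_mix − δ_B)/(δ_A − δ_B) = (-39.98 − (-75.944))/(-26.297 − (-75.944))
f_A = 35.964 / 49.648 = 0.7244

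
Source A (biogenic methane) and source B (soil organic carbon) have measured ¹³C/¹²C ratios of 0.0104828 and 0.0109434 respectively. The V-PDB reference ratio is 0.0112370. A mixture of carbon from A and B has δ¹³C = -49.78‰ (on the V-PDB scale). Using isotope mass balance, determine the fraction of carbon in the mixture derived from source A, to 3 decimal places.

δ_A = (0.0104828/0.0112370 − 1)×1000 = (0.932882 − 1)×1000 = -67.118‰
δ_B = (0.0109434/0.0112370 − 1)×1000 = (0.973872 − 1)×1000 = -26.128‰
f_A = (δ_mix − δ_B)/(δ_A − δ_B) = (-49.78 − (-26.128))/(-67.118 − (-26.128))
f_A = -23.652 / -40.990 = 0.5770

0.577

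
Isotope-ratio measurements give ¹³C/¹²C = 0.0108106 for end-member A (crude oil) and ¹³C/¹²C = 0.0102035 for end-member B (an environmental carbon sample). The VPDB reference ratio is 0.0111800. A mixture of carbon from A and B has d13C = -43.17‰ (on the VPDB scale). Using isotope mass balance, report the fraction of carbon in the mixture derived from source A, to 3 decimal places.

0.813

δ_A = (0.0108106/0.0111800 − 1)×1000 = (0.966959 − 1)×1000 = -33.041‰
δ_B = (0.0102035/0.0111800 − 1)×1000 = (0.912657 − 1)×1000 = -87.343‰
f_A = (δ_mix − δ_B)/(δ_A − δ_B) = (-43.17 − (-87.343))/(-33.041 − (-87.343))
f_A = 44.173 / 54.302 = 0.8135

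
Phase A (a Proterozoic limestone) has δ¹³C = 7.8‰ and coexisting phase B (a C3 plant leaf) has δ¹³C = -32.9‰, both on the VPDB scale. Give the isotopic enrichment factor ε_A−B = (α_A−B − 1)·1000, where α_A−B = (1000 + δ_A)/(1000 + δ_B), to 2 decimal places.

42.08‰

α_A−B = (1000 + 7.8) / (1000 + -32.9) = 1007.8 / 967.1 = 1.042085
ε_A−B = (1.042085 − 1) × 1000 = 42.085‰
(The approximation ε ≈ δ_A − δ_B would give 40.7‰.)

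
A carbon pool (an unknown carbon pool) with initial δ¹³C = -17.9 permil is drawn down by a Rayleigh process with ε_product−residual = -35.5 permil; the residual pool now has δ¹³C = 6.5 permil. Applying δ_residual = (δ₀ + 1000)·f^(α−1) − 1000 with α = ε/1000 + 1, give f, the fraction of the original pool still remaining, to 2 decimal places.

0.50

α − 1 = ε/1000 = -0.0355
(δ_res + 1000)/(δ₀ + 1000) = (6.5 + 1000)/(-17.9 + 1000) = 1006.5/982.1 = 1.024845
f = 1.024845^(1/-0.0355) = exp(ln(1.024845)/-0.0355) = exp(0.02454/-0.0355)
f = exp(-0.6913) = 0.5009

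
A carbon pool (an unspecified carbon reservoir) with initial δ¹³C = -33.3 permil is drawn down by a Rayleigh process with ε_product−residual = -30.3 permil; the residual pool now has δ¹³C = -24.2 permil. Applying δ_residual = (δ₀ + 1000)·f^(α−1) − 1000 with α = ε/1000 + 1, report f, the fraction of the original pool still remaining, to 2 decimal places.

α − 1 = ε/1000 = -0.0303
(δ_res + 1000)/(δ₀ + 1000) = (-24.2 + 1000)/(-33.3 + 1000) = 975.8/966.7 = 1.009413
f = 1.009413^(1/-0.0303) = exp(ln(1.009413)/-0.0303) = exp(0.00937/-0.0303)
f = exp(-0.3092) = 0.7340

0.73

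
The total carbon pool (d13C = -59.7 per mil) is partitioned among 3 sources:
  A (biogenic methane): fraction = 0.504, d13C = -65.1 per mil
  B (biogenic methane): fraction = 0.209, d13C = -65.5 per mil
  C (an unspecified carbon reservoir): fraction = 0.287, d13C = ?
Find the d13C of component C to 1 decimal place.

-46.0 per mil

Isotope mass balance: δ_bulk = Σ fᵢ·δᵢ.
-59.7 = 0.504×(-65.1) + 0.209×(-65.5) + 0.287×δ_C
0.287·δ_C = -59.7 − (-46.500) = -13.200
δ_C = -13.200 / 0.287 = -45.99 per mil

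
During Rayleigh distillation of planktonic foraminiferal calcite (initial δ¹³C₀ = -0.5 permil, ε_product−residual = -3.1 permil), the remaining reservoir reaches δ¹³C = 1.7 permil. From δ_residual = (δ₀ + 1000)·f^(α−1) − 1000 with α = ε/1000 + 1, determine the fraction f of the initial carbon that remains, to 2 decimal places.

α − 1 = ε/1000 = -0.0031
(δ_res + 1000)/(δ₀ + 1000) = (1.7 + 1000)/(-0.5 + 1000) = 1001.7/999.5 = 1.002201
f = 1.002201^(1/-0.0031) = exp(ln(1.002201)/-0.0031) = exp(0.00220/-0.0031)
f = exp(-0.7093) = 0.4920

0.49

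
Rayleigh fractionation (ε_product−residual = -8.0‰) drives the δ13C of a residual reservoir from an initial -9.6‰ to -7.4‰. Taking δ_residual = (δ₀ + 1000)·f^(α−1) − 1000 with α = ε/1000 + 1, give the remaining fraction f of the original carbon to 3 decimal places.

α − 1 = ε/1000 = -0.0080
(δ_res + 1000)/(δ₀ + 1000) = (-7.4 + 1000)/(-9.6 + 1000) = 992.6/990.4 = 1.002221
f = 1.002221^(1/-0.0080) = exp(ln(1.002221)/-0.0080) = exp(0.00222/-0.0080)
f = exp(-0.2774) = 0.7578

0.758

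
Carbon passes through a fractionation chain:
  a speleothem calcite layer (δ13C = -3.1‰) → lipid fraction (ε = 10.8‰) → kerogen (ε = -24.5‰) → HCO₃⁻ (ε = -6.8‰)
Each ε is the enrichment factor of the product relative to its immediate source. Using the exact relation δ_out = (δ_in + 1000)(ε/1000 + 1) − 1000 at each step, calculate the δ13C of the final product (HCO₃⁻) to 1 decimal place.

step 1: δ = (-3.10 + 1000)·(10.8/1000 + 1) − 1000 = 7.67‰
step 2: δ = (7.67 + 1000)·(-24.5/1000 + 1) − 1000 = -17.02‰
step 3: δ = (-17.02 + 1000)·(-6.8/1000 + 1) − 1000 = -23.71‰

-23.7‰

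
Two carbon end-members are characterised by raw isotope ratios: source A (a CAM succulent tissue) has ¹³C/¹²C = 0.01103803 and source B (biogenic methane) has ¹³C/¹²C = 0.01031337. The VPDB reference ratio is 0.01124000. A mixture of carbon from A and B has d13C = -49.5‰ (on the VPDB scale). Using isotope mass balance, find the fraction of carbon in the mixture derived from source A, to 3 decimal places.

δ_A = (0.01103803/0.01124000 − 1)×1000 = (0.982031 − 1)×1000 = -17.969‰
δ_B = (0.01031337/0.01124000 − 1)×1000 = (0.917560 − 1)×1000 = -82.440‰
f_A = (δ_mix − δ_B)/(δ_A − δ_B) = (-49.5 − (-82.440))/(-17.969 − (-82.440))
f_A = 32.940 / 64.472 = 0.5109

0.511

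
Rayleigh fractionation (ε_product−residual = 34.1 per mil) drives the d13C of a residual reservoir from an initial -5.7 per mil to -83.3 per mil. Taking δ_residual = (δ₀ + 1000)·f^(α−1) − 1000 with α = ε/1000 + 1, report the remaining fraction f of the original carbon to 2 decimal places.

α − 1 = ε/1000 = 0.0341
(δ_res + 1000)/(δ₀ + 1000) = (-83.3 + 1000)/(-5.7 + 1000) = 916.7/994.3 = 0.921955
f = 0.921955^(1/0.0341) = exp(ln(0.921955)/0.0341) = exp(-0.08126/0.0341)
f = exp(-2.3830) = 0.0923

0.09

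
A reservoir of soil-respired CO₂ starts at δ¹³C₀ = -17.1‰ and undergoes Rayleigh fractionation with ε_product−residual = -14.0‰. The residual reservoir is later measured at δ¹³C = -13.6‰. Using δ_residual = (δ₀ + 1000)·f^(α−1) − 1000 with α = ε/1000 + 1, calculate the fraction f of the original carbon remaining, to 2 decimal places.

0.78

α − 1 = ε/1000 = -0.0140
(δ_res + 1000)/(δ₀ + 1000) = (-13.6 + 1000)/(-17.1 + 1000) = 986.4/982.9 = 1.003561
f = 1.003561^(1/-0.0140) = exp(ln(1.003561)/-0.0140) = exp(0.00355/-0.0140)
f = exp(-0.2539) = 0.7758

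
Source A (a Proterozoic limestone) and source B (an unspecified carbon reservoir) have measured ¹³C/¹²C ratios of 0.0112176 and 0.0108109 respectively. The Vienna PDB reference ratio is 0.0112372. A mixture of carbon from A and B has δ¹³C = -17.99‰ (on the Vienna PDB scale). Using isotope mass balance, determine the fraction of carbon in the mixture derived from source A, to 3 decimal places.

0.551

δ_A = (0.0112176/0.0112372 − 1)×1000 = (0.998256 − 1)×1000 = -1.744‰
δ_B = (0.0108109/0.0112372 − 1)×1000 = (0.962064 − 1)×1000 = -37.936‰
f_A = (δ_mix − δ_B)/(δ_A − δ_B) = (-17.99 − (-37.936))/(-1.744 − (-37.936))
f_A = 19.946 / 36.192 = 0.5511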